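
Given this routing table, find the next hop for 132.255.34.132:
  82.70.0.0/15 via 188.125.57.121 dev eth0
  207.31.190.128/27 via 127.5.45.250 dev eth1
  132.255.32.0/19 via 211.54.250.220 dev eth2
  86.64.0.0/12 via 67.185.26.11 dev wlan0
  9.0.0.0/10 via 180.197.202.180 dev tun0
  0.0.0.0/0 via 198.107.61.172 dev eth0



Longest prefix match for 132.255.34.132:
  /15 82.70.0.0: no
  /27 207.31.190.128: no
  /19 132.255.32.0: MATCH
  /12 86.64.0.0: no
  /10 9.0.0.0: no
  /0 0.0.0.0: MATCH
Selected: next-hop 211.54.250.220 via eth2 (matched /19)


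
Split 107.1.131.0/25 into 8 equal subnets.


New prefix = 25 + 3 = 28
Each subnet has 16 addresses
  107.1.131.0/28
  107.1.131.16/28
  107.1.131.32/28
  107.1.131.48/28
  107.1.131.64/28
  107.1.131.80/28
  107.1.131.96/28
  107.1.131.112/28
Subnets: 107.1.131.0/28, 107.1.131.16/28, 107.1.131.32/28, 107.1.131.48/28, 107.1.131.64/28, 107.1.131.80/28, 107.1.131.96/28, 107.1.131.112/28


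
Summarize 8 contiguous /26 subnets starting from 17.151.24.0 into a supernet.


Original prefix: /26
Number of subnets: 8 = 2^3
New prefix = 26 - 3 = 23
Supernet: 17.151.24.0/23


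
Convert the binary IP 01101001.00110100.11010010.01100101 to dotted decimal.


01101001 = 105
00110100 = 52
11010010 = 210
01100101 = 101
IP: 105.52.210.101


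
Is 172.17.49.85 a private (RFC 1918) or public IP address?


RFC 1918 private ranges:
  10.0.0.0/8 (10.0.0.0 - 10.255.255.255)
  172.16.0.0/12 (172.16.0.0 - 172.31.255.255)
  192.168.0.0/16 (192.168.0.0 - 192.168.255.255)
Private (in 172.16.0.0/12)


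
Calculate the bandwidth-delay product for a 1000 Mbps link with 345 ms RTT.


BDP = bandwidth * RTT
= 1000 Mbps * 345 ms
= 1000 * 1e6 * 345 / 1000 bits
= 345000000 bits
= 43125000 bytes
= 42114.2578 KB
BDP = 345000000 bits (43125000 bytes)


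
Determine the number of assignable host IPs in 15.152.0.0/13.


Host bits = 32 - 13 = 19
Total addresses = 2^19 = 524288
Usable = total - 2 (network and broadcast)
Usable hosts: 524286


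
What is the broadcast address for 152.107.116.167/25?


Network: 152.107.116.128/25
Host bits = 7
Set all host bits to 1:
Broadcast: 152.107.116.255


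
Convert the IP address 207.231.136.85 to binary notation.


207 = 11001111
231 = 11100111
136 = 10001000
85 = 01010101
Binary: 11001111.11100111.10001000.01010101


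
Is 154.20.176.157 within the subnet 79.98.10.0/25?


Subnet network: 79.98.10.0
Test IP AND mask: 154.20.176.128
No, 154.20.176.157 is not in 79.98.10.0/25


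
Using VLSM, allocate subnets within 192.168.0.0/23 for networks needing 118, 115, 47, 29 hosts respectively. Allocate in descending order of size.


118 hosts -> /25 (126 usable): 192.168.0.0/25
115 hosts -> /25 (126 usable): 192.168.0.128/25
47 hosts -> /26 (62 usable): 192.168.1.0/26
29 hosts -> /27 (30 usable): 192.168.1.64/27
Allocation: 192.168.0.0/25 (118 hosts, 126 usable); 192.168.0.128/25 (115 hosts, 126 usable); 192.168.1.0/26 (47 hosts, 62 usable); 192.168.1.64/27 (29 hosts, 30 usable)


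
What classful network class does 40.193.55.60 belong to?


First octet: 40
Binary: 00101000
0xxxxxxx -> Class A (1-126)
Class A, default mask 255.0.0.0 (/8)


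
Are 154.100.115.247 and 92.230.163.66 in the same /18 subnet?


Mask: 255.255.192.0
154.100.115.247 AND mask = 154.100.64.0
92.230.163.66 AND mask = 92.230.128.0
No, different subnets (154.100.64.0 vs 92.230.128.0)


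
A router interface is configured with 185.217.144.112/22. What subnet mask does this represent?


/22 means 22 network bits, 10 host bits
Binary: 11111111111111111111110000000000
Mask: 255.255.252.0


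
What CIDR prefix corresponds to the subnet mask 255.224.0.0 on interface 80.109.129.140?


Binary: 11111111.11100000.00000000.00000000
Count leading 1s
Prefix: /11


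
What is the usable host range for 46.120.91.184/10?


Network: 46.64.0.0
Broadcast: 46.127.255.255
First usable = network + 1
Last usable = broadcast - 1
Range: 46.64.0.1 to 46.127.255.254


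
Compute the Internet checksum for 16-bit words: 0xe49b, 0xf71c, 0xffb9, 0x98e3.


Sum all words (with carry folding):
+ 0xe49b = 0xe49b
+ 0xf71c = 0xdbb8
+ 0xffb9 = 0xdb72
+ 0x98e3 = 0x7456
One's complement: ~0x7456
Checksum = 0x8ba9


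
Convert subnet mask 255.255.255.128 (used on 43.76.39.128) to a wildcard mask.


Subnet mask: 255.255.255.128
Wildcard = 255.255.255.255 - subnet mask
255 - 255 = 0
255 - 255 = 0
255 - 255 = 0
255 - 128 = 127
Wildcard: 0.0.0.127


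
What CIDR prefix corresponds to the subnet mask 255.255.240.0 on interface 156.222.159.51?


Binary: 11111111.11111111.11110000.00000000
Count leading 1s
Prefix: /20


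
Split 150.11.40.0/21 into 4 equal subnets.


New prefix = 21 + 2 = 23
Each subnet has 512 addresses
  150.11.40.0/23
  150.11.42.0/23
  150.11.44.0/23
  150.11.46.0/23
Subnets: 150.11.40.0/23, 150.11.42.0/23, 150.11.44.0/23, 150.11.46.0/23


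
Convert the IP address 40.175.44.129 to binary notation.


40 = 00101000
175 = 10101111
44 = 00101100
129 = 10000001
Binary: 00101000.10101111.00101100.10000001


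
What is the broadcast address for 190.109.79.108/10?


Network: 190.64.0.0/10
Host bits = 22
Set all host bits to 1:
Broadcast: 190.127.255.255


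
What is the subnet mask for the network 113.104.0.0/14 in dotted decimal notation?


/14 means 14 network bits, 18 host bits
Binary: 11111111111111000000000000000000
Mask: 255.252.0.0


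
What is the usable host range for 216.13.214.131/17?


Network: 216.13.128.0
Broadcast: 216.13.255.255
First usable = network + 1
Last usable = broadcast - 1
Range: 216.13.128.1 to 216.13.255.254


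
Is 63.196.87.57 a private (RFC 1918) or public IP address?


RFC 1918 private ranges:
  10.0.0.0/8 (10.0.0.0 - 10.255.255.255)
  172.16.0.0/12 (172.16.0.0 - 172.31.255.255)
  192.168.0.0/16 (192.168.0.0 - 192.168.255.255)
Public (not in any RFC 1918 range)


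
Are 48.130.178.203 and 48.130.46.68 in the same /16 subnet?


Mask: 255.255.0.0
48.130.178.203 AND mask = 48.130.0.0
48.130.46.68 AND mask = 48.130.0.0
Yes, same subnet (48.130.0.0)


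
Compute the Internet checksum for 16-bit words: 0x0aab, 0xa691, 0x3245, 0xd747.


Sum all words (with carry folding):
+ 0x0aab = 0x0aab
+ 0xa691 = 0xb13c
+ 0x3245 = 0xe381
+ 0xd747 = 0xbac9
One's complement: ~0xbac9
Checksum = 0x4536


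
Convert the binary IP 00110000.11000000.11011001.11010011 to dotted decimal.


00110000 = 48
11000000 = 192
11011001 = 217
11010011 = 211
IP: 48.192.217.211


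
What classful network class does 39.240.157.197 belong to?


First octet: 39
Binary: 00100111
0xxxxxxx -> Class A (1-126)
Class A, default mask 255.0.0.0 (/8)


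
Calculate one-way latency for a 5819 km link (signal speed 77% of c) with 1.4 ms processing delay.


Speed = 0.77 * 3e5 km/s = 231000 km/s
Propagation delay = 5819 / 231000 = 0.0252 s = 25.1905 ms
Processing delay = 1.4 ms
Total one-way latency = 26.5905 ms


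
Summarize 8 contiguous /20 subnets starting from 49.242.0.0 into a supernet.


Original prefix: /20
Number of subnets: 8 = 2^3
New prefix = 20 - 3 = 17
Supernet: 49.242.0.0/17


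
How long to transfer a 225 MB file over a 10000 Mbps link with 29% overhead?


Effective throughput = 10000 * (1 - 29/100) = 7100 Mbps
File size in Mb = 225 * 8 = 1800 Mb
Time = 1800 / 7100
Time = 0.2535 seconds


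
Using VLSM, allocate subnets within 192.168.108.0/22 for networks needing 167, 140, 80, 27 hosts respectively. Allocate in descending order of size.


167 hosts -> /24 (254 usable): 192.168.108.0/24
140 hosts -> /24 (254 usable): 192.168.109.0/24
80 hosts -> /25 (126 usable): 192.168.110.0/25
27 hosts -> /27 (30 usable): 192.168.110.128/27
Allocation: 192.168.108.0/24 (167 hosts, 254 usable); 192.168.109.0/24 (140 hosts, 254 usable); 192.168.110.0/25 (80 hosts, 126 usable); 192.168.110.128/27 (27 hosts, 30 usable)


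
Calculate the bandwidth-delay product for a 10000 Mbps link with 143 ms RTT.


BDP = bandwidth * RTT
= 10000 Mbps * 143 ms
= 10000 * 1e6 * 143 / 1000 bits
= 1430000000 bits
= 178750000 bytes
= 174560.5469 KB
BDP = 1430000000 bits (178750000 bytes)


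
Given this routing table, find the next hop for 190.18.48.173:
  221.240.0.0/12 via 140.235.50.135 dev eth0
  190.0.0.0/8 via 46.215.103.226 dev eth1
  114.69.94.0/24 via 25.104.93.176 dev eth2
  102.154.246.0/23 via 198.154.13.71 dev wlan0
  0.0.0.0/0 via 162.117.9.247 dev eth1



Longest prefix match for 190.18.48.173:
  /12 221.240.0.0: no
  /8 190.0.0.0: MATCH
  /24 114.69.94.0: no
  /23 102.154.246.0: no
  /0 0.0.0.0: MATCH
Selected: next-hop 46.215.103.226 via eth1 (matched /8)


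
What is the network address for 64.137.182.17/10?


IP:   01000000.10001001.10110110.00010001
Mask: 11111111.11000000.00000000.00000000
AND operation:
Net:  01000000.10000000.00000000.00000000
Network: 64.128.0.0/10


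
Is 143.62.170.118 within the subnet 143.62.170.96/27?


Subnet network: 143.62.170.96
Test IP AND mask: 143.62.170.96
Yes, 143.62.170.118 is in 143.62.170.96/27


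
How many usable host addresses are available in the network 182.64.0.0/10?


Host bits = 32 - 10 = 22
Total addresses = 2^22 = 4194304
Usable = total - 2 (network and broadcast)
Usable hosts: 4194302


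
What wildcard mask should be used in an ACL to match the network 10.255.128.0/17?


Subnet mask: 255.255.128.0
Wildcard = 255.255.255.255 - subnet mask
255 - 255 = 0
255 - 255 = 0
255 - 128 = 127
255 - 0 = 255
Wildcard: 0.0.127.255


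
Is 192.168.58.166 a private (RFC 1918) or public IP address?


RFC 1918 private ranges:
  10.0.0.0/8 (10.0.0.0 - 10.255.255.255)
  172.16.0.0/12 (172.16.0.0 - 172.31.255.255)
  192.168.0.0/16 (192.168.0.0 - 192.168.255.255)
Private (in 192.168.0.0/16)


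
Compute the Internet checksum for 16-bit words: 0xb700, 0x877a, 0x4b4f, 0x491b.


Sum all words (with carry folding):
+ 0xb700 = 0xb700
+ 0x877a = 0x3e7b
+ 0x4b4f = 0x89ca
+ 0x491b = 0xd2e5
One's complement: ~0xd2e5
Checksum = 0x2d1a


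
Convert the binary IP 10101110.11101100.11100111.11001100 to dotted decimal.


10101110 = 174
11101100 = 236
11100111 = 231
11001100 = 204
IP: 174.236.231.204


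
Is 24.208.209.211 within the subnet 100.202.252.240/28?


Subnet network: 100.202.252.240
Test IP AND mask: 24.208.209.208
No, 24.208.209.211 is not in 100.202.252.240/28


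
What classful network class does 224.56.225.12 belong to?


First octet: 224
Binary: 11100000
1110xxxx -> Class D (224-239)
Class D (multicast), default mask N/A


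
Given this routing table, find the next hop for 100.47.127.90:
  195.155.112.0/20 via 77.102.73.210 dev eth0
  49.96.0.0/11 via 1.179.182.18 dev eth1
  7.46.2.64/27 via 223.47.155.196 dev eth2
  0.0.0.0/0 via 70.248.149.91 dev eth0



Longest prefix match for 100.47.127.90:
  /20 195.155.112.0: no
  /11 49.96.0.0: no
  /27 7.46.2.64: no
  /0 0.0.0.0: MATCH
Selected: next-hop 70.248.149.91 via eth0 (matched /0)


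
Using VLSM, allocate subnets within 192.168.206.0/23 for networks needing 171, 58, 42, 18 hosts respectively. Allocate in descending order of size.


171 hosts -> /24 (254 usable): 192.168.206.0/24
58 hosts -> /26 (62 usable): 192.168.207.0/26
42 hosts -> /26 (62 usable): 192.168.207.64/26
18 hosts -> /27 (30 usable): 192.168.207.128/27
Allocation: 192.168.206.0/24 (171 hosts, 254 usable); 192.168.207.0/26 (58 hosts, 62 usable); 192.168.207.64/26 (42 hosts, 62 usable); 192.168.207.128/27 (18 hosts, 30 usable)


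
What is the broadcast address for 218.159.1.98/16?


Network: 218.159.0.0/16
Host bits = 16
Set all host bits to 1:
Broadcast: 218.159.255.255


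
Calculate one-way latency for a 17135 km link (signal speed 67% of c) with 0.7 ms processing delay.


Speed = 0.67 * 3e5 km/s = 201000 km/s
Propagation delay = 17135 / 201000 = 0.0852 s = 85.2488 ms
Processing delay = 0.7 ms
Total one-way latency = 85.9488 ms


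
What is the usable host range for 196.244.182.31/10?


Network: 196.192.0.0
Broadcast: 196.255.255.255
First usable = network + 1
Last usable = broadcast - 1
Range: 196.192.0.1 to 196.255.255.254


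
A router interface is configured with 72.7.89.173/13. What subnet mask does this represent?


/13 means 13 network bits, 19 host bits
Binary: 11111111111110000000000000000000
Mask: 255.248.0.0


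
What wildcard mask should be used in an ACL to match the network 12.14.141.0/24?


Subnet mask: 255.255.255.0
Wildcard = 255.255.255.255 - subnet mask
255 - 255 = 0
255 - 255 = 0
255 - 255 = 0
255 - 0 = 255
Wildcard: 0.0.0.255


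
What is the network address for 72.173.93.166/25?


IP:   01001000.10101101.01011101.10100110
Mask: 11111111.11111111.11111111.10000000
AND operation:
Net:  01001000.10101101.01011101.10000000
Network: 72.173.93.128/25


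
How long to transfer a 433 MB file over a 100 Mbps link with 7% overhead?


Effective throughput = 100 * (1 - 7/100) = 93 Mbps
File size in Mb = 433 * 8 = 3464 Mb
Time = 3464 / 93
Time = 37.2473 seconds


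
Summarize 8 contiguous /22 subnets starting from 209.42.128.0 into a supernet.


Original prefix: /22
Number of subnets: 8 = 2^3
New prefix = 22 - 3 = 19
Supernet: 209.42.128.0/19


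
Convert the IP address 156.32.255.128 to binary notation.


156 = 10011100
32 = 00100000
255 = 11111111
128 = 10000000
Binary: 10011100.00100000.11111111.10000000


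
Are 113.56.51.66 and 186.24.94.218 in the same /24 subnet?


Mask: 255.255.255.0
113.56.51.66 AND mask = 113.56.51.0
186.24.94.218 AND mask = 186.24.94.0
No, different subnets (113.56.51.0 vs 186.24.94.0)


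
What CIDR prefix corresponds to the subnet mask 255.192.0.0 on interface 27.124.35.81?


Binary: 11111111.11000000.00000000.00000000
Count leading 1s
Prefix: /10


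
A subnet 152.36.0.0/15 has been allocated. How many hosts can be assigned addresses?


Host bits = 32 - 15 = 17
Total addresses = 2^17 = 131072
Usable = total - 2 (network and broadcast)
Usable hosts: 131070


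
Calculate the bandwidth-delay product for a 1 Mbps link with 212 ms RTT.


BDP = bandwidth * RTT
= 1 Mbps * 212 ms
= 1 * 1e6 * 212 / 1000 bits
= 212000 bits
= 26500 bytes
= 25.8789 KB
BDP = 212000 bits (26500 bytes)


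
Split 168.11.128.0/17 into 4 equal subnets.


New prefix = 17 + 2 = 19
Each subnet has 8192 addresses
  168.11.128.0/19
  168.11.160.0/19
  168.11.192.0/19
  168.11.224.0/19
Subnets: 168.11.128.0/19, 168.11.160.0/19, 168.11.192.0/19, 168.11.224.0/19


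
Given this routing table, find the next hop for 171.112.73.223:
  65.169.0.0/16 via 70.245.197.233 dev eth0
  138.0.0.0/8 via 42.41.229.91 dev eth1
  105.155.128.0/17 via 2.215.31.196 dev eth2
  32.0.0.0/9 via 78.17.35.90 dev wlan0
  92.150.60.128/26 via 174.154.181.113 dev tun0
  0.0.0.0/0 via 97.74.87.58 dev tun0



Longest prefix match for 171.112.73.223:
  /16 65.169.0.0: no
  /8 138.0.0.0: no
  /17 105.155.128.0: no
  /9 32.0.0.0: no
  /26 92.150.60.128: no
  /0 0.0.0.0: MATCH
Selected: next-hop 97.74.87.58 via tun0 (matched /0)


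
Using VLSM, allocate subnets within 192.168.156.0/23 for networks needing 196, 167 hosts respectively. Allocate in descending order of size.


196 hosts -> /24 (254 usable): 192.168.156.0/24
167 hosts -> /24 (254 usable): 192.168.157.0/24
Allocation: 192.168.156.0/24 (196 hosts, 254 usable); 192.168.157.0/24 (167 hosts, 254 usable)


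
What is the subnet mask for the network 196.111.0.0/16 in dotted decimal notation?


/16 means 16 network bits, 16 host bits
Binary: 11111111111111110000000000000000
Mask: 255.255.0.0


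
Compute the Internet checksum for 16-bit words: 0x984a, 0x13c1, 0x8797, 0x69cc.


Sum all words (with carry folding):
+ 0x984a = 0x984a
+ 0x13c1 = 0xac0b
+ 0x8797 = 0x33a3
+ 0x69cc = 0x9d6f
One's complement: ~0x9d6f
Checksum = 0x6290


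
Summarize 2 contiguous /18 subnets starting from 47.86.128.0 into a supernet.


Original prefix: /18
Number of subnets: 2 = 2^1
New prefix = 18 - 1 = 17
Supernet: 47.86.128.0/17


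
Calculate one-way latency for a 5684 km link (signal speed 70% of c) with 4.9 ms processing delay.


Speed = 0.7 * 3e5 km/s = 210000 km/s
Propagation delay = 5684 / 210000 = 0.0271 s = 27.0667 ms
Processing delay = 4.9 ms
Total one-way latency = 31.9667 ms


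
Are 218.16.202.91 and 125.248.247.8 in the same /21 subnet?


Mask: 255.255.248.0
218.16.202.91 AND mask = 218.16.200.0
125.248.247.8 AND mask = 125.248.240.0
No, different subnets (218.16.200.0 vs 125.248.240.0)


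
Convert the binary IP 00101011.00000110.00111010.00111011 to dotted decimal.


00101011 = 43
00000110 = 6
00111010 = 58
00111011 = 59
IP: 43.6.58.59


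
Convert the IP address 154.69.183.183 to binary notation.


154 = 10011010
69 = 01000101
183 = 10110111
183 = 10110111
Binary: 10011010.01000101.10110111.10110111


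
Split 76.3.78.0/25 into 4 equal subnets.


New prefix = 25 + 2 = 27
Each subnet has 32 addresses
  76.3.78.0/27
  76.3.78.32/27
  76.3.78.64/27
  76.3.78.96/27
Subnets: 76.3.78.0/27, 76.3.78.32/27, 76.3.78.64/27, 76.3.78.96/27


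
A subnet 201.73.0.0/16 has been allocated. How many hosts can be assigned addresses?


Host bits = 32 - 16 = 16
Total addresses = 2^16 = 65536
Usable = total - 2 (network and broadcast)
Usable hosts: 65534


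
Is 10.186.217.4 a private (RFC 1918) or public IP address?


RFC 1918 private ranges:
  10.0.0.0/8 (10.0.0.0 - 10.255.255.255)
  172.16.0.0/12 (172.16.0.0 - 172.31.255.255)
  192.168.0.0/16 (192.168.0.0 - 192.168.255.255)
Private (in 10.0.0.0/8)


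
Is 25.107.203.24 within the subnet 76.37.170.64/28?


Subnet network: 76.37.170.64
Test IP AND mask: 25.107.203.16
No, 25.107.203.24 is not in 76.37.170.64/28


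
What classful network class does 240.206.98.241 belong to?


First octet: 240
Binary: 11110000
1111xxxx -> Class E (240-255)
Class E (reserved), default mask N/A


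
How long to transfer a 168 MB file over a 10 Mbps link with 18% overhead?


Effective throughput = 10 * (1 - 18/100) = 8.2 Mbps
File size in Mb = 168 * 8 = 1344 Mb
Time = 1344 / 8.2
Time = 163.9024 seconds


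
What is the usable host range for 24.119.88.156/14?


Network: 24.116.0.0
Broadcast: 24.119.255.255
First usable = network + 1
Last usable = broadcast - 1
Range: 24.116.0.1 to 24.119.255.254


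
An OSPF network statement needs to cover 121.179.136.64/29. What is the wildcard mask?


Subnet mask: 255.255.255.248
Wildcard = 255.255.255.255 - subnet mask
255 - 255 = 0
255 - 255 = 0
255 - 255 = 0
255 - 248 = 7
Wildcard: 0.0.0.7


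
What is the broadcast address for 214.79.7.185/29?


Network: 214.79.7.184/29
Host bits = 3
Set all host bits to 1:
Broadcast: 214.79.7.191


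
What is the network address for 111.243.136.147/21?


IP:   01101111.11110011.10001000.10010011
Mask: 11111111.11111111.11111000.00000000
AND operation:
Net:  01101111.11110011.10001000.00000000
Network: 111.243.136.0/21


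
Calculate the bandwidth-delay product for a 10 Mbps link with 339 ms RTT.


BDP = bandwidth * RTT
= 10 Mbps * 339 ms
= 10 * 1e6 * 339 / 1000 bits
= 3390000 bits
= 423750 bytes
= 413.8184 KB
BDP = 3390000 bits (423750 bytes)


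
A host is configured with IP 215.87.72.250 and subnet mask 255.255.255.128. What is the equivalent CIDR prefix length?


Binary: 11111111.11111111.11111111.10000000
Count leading 1s
Prefix: /25


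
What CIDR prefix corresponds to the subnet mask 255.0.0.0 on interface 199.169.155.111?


Binary: 11111111.00000000.00000000.00000000
Count leading 1s
Prefix: /8


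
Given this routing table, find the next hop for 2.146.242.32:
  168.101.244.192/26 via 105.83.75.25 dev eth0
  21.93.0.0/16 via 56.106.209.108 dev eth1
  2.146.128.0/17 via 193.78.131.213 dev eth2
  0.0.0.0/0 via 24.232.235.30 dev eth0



Longest prefix match for 2.146.242.32:
  /26 168.101.244.192: no
  /16 21.93.0.0: no
  /17 2.146.128.0: MATCH
  /0 0.0.0.0: MATCH
Selected: next-hop 193.78.131.213 via eth2 (matched /17)


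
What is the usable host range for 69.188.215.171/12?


Network: 69.176.0.0
Broadcast: 69.191.255.255
First usable = network + 1
Last usable = broadcast - 1
Range: 69.176.0.1 to 69.191.255.254


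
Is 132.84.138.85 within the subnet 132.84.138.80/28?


Subnet network: 132.84.138.80
Test IP AND mask: 132.84.138.80
Yes, 132.84.138.85 is in 132.84.138.80/28


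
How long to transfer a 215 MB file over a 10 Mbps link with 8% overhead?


Effective throughput = 10 * (1 - 8/100) = 9.2 Mbps
File size in Mb = 215 * 8 = 1720 Mb
Time = 1720 / 9.2
Time = 186.9565 seconds


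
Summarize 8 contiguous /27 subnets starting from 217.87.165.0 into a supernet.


Original prefix: /27
Number of subnets: 8 = 2^3
New prefix = 27 - 3 = 24
Supernet: 217.87.165.0/24


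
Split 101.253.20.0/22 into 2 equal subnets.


New prefix = 22 + 1 = 23
Each subnet has 512 addresses
  101.253.20.0/23
  101.253.22.0/23
Subnets: 101.253.20.0/23, 101.253.22.0/23


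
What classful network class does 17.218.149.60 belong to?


First octet: 17
Binary: 00010001
0xxxxxxx -> Class A (1-126)
Class A, default mask 255.0.0.0 (/8)


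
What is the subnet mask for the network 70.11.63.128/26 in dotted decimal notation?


/26 means 26 network bits, 6 host bits
Binary: 11111111111111111111111111000000
Mask: 255.255.255.192


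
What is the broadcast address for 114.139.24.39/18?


Network: 114.139.0.0/18
Host bits = 14
Set all host bits to 1:
Broadcast: 114.139.63.255


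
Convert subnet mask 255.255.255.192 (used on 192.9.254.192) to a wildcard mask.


Subnet mask: 255.255.255.192
Wildcard = 255.255.255.255 - subnet mask
255 - 255 = 0
255 - 255 = 0
255 - 255 = 0
255 - 192 = 63
Wildcard: 0.0.0.63


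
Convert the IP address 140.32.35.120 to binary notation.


140 = 10001100
32 = 00100000
35 = 00100011
120 = 01111000
Binary: 10001100.00100000.00100011.01111000


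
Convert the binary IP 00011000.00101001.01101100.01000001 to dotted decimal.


00011000 = 24
00101001 = 41
01101100 = 108
01000001 = 65
IP: 24.41.108.65


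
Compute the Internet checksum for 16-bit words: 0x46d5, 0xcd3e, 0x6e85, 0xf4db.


Sum all words (with carry folding):
+ 0x46d5 = 0x46d5
+ 0xcd3e = 0x1414
+ 0x6e85 = 0x8299
+ 0xf4db = 0x7775
One's complement: ~0x7775
Checksum = 0x888a


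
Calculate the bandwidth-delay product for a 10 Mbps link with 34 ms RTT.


BDP = bandwidth * RTT
= 10 Mbps * 34 ms
= 10 * 1e6 * 34 / 1000 bits
= 340000 bits
= 42500 bytes
= 41.5039 KB
BDP = 340000 bits (42500 bytes)


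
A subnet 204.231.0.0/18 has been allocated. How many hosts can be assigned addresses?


Host bits = 32 - 18 = 14
Total addresses = 2^14 = 16384
Usable = total - 2 (network and broadcast)
Usable hosts: 16382


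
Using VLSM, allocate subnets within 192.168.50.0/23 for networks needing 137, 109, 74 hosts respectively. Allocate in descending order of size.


137 hosts -> /24 (254 usable): 192.168.50.0/24
109 hosts -> /25 (126 usable): 192.168.51.0/25
74 hosts -> /25 (126 usable): 192.168.51.128/25
Allocation: 192.168.50.0/24 (137 hosts, 254 usable); 192.168.51.0/25 (109 hosts, 126 usable); 192.168.51.128/25 (74 hosts, 126 usable)


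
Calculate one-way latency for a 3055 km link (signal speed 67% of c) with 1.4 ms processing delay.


Speed = 0.67 * 3e5 km/s = 201000 km/s
Propagation delay = 3055 / 201000 = 0.0152 s = 15.199 ms
Processing delay = 1.4 ms
Total one-way latency = 16.599 ms


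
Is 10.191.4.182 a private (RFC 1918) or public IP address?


RFC 1918 private ranges:
  10.0.0.0/8 (10.0.0.0 - 10.255.255.255)
  172.16.0.0/12 (172.16.0.0 - 172.31.255.255)
  192.168.0.0/16 (192.168.0.0 - 192.168.255.255)
Private (in 10.0.0.0/8)


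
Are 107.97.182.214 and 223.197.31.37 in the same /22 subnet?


Mask: 255.255.252.0
107.97.182.214 AND mask = 107.97.180.0
223.197.31.37 AND mask = 223.197.28.0
No, different subnets (107.97.180.0 vs 223.197.28.0)


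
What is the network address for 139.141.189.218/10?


IP:   10001011.10001101.10111101.11011010
Mask: 11111111.11000000.00000000.00000000
AND operation:
Net:  10001011.10000000.00000000.00000000
Network: 139.128.0.0/10


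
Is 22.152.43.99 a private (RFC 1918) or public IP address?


RFC 1918 private ranges:
  10.0.0.0/8 (10.0.0.0 - 10.255.255.255)
  172.16.0.0/12 (172.16.0.0 - 172.31.255.255)
  192.168.0.0/16 (192.168.0.0 - 192.168.255.255)
Public (not in any RFC 1918 range)


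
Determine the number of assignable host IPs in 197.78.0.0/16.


Host bits = 32 - 16 = 16
Total addresses = 2^16 = 65536
Usable = total - 2 (network and broadcast)
Usable hosts: 65534


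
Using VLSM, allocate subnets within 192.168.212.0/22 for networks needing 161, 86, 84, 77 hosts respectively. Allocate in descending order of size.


161 hosts -> /24 (254 usable): 192.168.212.0/24
86 hosts -> /25 (126 usable): 192.168.213.0/25
84 hosts -> /25 (126 usable): 192.168.213.128/25
77 hosts -> /25 (126 usable): 192.168.214.0/25
Allocation: 192.168.212.0/24 (161 hosts, 254 usable); 192.168.213.0/25 (86 hosts, 126 usable); 192.168.213.128/25 (84 hosts, 126 usable); 192.168.214.0/25 (77 hosts, 126 usable)


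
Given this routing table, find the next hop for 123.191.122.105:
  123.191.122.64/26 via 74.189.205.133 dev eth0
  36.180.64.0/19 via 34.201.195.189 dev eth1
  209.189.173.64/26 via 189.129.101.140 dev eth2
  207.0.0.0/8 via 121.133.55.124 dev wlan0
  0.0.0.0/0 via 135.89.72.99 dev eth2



Longest prefix match for 123.191.122.105:
  /26 123.191.122.64: MATCH
  /19 36.180.64.0: no
  /26 209.189.173.64: no
  /8 207.0.0.0: no
  /0 0.0.0.0: MATCH
Selected: next-hop 74.189.205.133 via eth0 (matched /26)


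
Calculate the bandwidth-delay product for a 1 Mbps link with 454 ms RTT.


BDP = bandwidth * RTT
= 1 Mbps * 454 ms
= 1 * 1e6 * 454 / 1000 bits
= 454000 bits
= 56750 bytes
= 55.4199 KB
BDP = 454000 bits (56750 bytes)


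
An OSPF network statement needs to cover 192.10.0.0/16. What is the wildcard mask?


Subnet mask: 255.255.0.0
Wildcard = 255.255.255.255 - subnet mask
255 - 255 = 0
255 - 255 = 0
255 - 0 = 255
255 - 0 = 255
Wildcard: 0.0.255.255


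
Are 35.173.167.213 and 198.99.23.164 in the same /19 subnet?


Mask: 255.255.224.0
35.173.167.213 AND mask = 35.173.160.0
198.99.23.164 AND mask = 198.99.0.0
No, different subnets (35.173.160.0 vs 198.99.0.0)


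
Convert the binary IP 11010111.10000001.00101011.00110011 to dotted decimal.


11010111 = 215
10000001 = 129
00101011 = 43
00110011 = 51
IP: 215.129.43.51


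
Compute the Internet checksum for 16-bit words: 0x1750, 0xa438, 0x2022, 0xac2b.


Sum all words (with carry folding):
+ 0x1750 = 0x1750
+ 0xa438 = 0xbb88
+ 0x2022 = 0xdbaa
+ 0xac2b = 0x87d6
One's complement: ~0x87d6
Checksum = 0x7829


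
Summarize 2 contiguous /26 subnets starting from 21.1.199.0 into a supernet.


Original prefix: /26
Number of subnets: 2 = 2^1
New prefix = 26 - 1 = 25
Supernet: 21.1.199.0/25


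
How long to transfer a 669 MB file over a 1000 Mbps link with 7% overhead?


Effective throughput = 1000 * (1 - 7/100) = 930.0 Mbps
File size in Mb = 669 * 8 = 5352 Mb
Time = 5352 / 930.0
Time = 5.7548 seconds


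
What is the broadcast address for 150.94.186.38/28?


Network: 150.94.186.32/28
Host bits = 4
Set all host bits to 1:
Broadcast: 150.94.186.47


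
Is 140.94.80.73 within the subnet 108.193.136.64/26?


Subnet network: 108.193.136.64
Test IP AND mask: 140.94.80.64
No, 140.94.80.73 is not in 108.193.136.64/26


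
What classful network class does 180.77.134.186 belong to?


First octet: 180
Binary: 10110100
10xxxxxx -> Class B (128-191)
Class B, default mask 255.255.0.0 (/16)


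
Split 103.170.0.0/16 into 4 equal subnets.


New prefix = 16 + 2 = 18
Each subnet has 16384 addresses
  103.170.0.0/18
  103.170.64.0/18
  103.170.128.0/18
  103.170.192.0/18
Subnets: 103.170.0.0/18, 103.170.64.0/18, 103.170.128.0/18, 103.170.192.0/18


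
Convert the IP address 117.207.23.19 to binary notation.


117 = 01110101
207 = 11001111
23 = 00010111
19 = 00010011
Binary: 01110101.11001111.00010111.00010011


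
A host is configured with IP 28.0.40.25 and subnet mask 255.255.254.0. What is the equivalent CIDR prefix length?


Binary: 11111111.11111111.11111110.00000000
Count leading 1s
Prefix: /23


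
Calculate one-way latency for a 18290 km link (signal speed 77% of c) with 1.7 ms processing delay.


Speed = 0.77 * 3e5 km/s = 231000 km/s
Propagation delay = 18290 / 231000 = 0.0792 s = 79.1775 ms
Processing delay = 1.7 ms
Total one-way latency = 80.8775 ms


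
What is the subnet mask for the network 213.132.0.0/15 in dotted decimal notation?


/15 means 15 network bits, 17 host bits
Binary: 11111111111111100000000000000000
Mask: 255.254.0.0


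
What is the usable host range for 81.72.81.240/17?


Network: 81.72.0.0
Broadcast: 81.72.127.255
First usable = network + 1
Last usable = broadcast - 1
Range: 81.72.0.1 to 81.72.127.254


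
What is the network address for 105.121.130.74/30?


IP:   01101001.01111001.10000010.01001010
Mask: 11111111.11111111.11111111.11111100
AND operation:
Net:  01101001.01111001.10000010.01001000
Network: 105.121.130.72/30


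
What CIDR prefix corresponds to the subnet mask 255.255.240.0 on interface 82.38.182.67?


Binary: 11111111.11111111.11110000.00000000
Count leading 1s
Prefix: /20


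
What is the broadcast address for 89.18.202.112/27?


Network: 89.18.202.96/27
Host bits = 5
Set all host bits to 1:
Broadcast: 89.18.202.127


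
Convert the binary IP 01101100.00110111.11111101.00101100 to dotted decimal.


01101100 = 108
00110111 = 55
11111101 = 253
00101100 = 44
IP: 108.55.253.44


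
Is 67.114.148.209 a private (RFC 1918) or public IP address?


RFC 1918 private ranges:
  10.0.0.0/8 (10.0.0.0 - 10.255.255.255)
  172.16.0.0/12 (172.16.0.0 - 172.31.255.255)
  192.168.0.0/16 (192.168.0.0 - 192.168.255.255)
Public (not in any RFC 1918 range)


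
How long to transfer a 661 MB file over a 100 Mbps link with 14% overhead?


Effective throughput = 100 * (1 - 14/100) = 86 Mbps
File size in Mb = 661 * 8 = 5288 Mb
Time = 5288 / 86
Time = 61.4884 seconds


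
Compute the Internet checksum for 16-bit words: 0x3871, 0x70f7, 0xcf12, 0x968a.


Sum all words (with carry folding):
+ 0x3871 = 0x3871
+ 0x70f7 = 0xa968
+ 0xcf12 = 0x787b
+ 0x968a = 0x0f06
One's complement: ~0x0f06
Checksum = 0xf0f9


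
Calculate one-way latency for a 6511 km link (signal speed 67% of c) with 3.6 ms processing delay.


Speed = 0.67 * 3e5 km/s = 201000 km/s
Propagation delay = 6511 / 201000 = 0.0324 s = 32.393 ms
Processing delay = 3.6 ms
Total one-way latency = 35.993 ms


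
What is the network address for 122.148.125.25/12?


IP:   01111010.10010100.01111101.00011001
Mask: 11111111.11110000.00000000.00000000
AND operation:
Net:  01111010.10010000.00000000.00000000
Network: 122.144.0.0/12


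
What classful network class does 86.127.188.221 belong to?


First octet: 86
Binary: 01010110
0xxxxxxx -> Class A (1-126)
Class A, default mask 255.0.0.0 (/8)


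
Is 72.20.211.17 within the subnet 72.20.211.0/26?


Subnet network: 72.20.211.0
Test IP AND mask: 72.20.211.0
Yes, 72.20.211.17 is in 72.20.211.0/26


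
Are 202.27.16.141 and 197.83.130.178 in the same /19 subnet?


Mask: 255.255.224.0
202.27.16.141 AND mask = 202.27.0.0
197.83.130.178 AND mask = 197.83.128.0
No, different subnets (202.27.0.0 vs 197.83.128.0)


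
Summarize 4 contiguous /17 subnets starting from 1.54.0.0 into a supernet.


Original prefix: /17
Number of subnets: 4 = 2^2
New prefix = 17 - 2 = 15
Supernet: 1.54.0.0/15


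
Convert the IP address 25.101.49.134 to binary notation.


25 = 00011001
101 = 01100101
49 = 00110001
134 = 10000110
Binary: 00011001.01100101.00110001.10000110


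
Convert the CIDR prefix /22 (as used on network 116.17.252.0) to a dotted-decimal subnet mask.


/22 means 22 network bits, 10 host bits
Binary: 11111111111111111111110000000000
Mask: 255.255.252.0


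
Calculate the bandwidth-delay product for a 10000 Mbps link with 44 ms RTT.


BDP = bandwidth * RTT
= 10000 Mbps * 44 ms
= 10000 * 1e6 * 44 / 1000 bits
= 440000000 bits
= 55000000 bytes
= 53710.9375 KB
BDP = 440000000 bits (55000000 bytes)


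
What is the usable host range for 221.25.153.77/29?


Network: 221.25.153.72
Broadcast: 221.25.153.79
First usable = network + 1
Last usable = broadcast - 1
Range: 221.25.153.73 to 221.25.153.78


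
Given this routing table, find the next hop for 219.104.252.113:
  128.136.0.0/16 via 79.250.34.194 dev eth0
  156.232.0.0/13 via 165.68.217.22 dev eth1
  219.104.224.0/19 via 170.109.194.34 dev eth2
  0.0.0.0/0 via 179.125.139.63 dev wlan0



Longest prefix match for 219.104.252.113:
  /16 128.136.0.0: no
  /13 156.232.0.0: no
  /19 219.104.224.0: MATCH
  /0 0.0.0.0: MATCH
Selected: next-hop 170.109.194.34 via eth2 (matched /19)


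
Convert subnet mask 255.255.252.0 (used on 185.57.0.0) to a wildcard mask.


Subnet mask: 255.255.252.0
Wildcard = 255.255.255.255 - subnet mask
255 - 255 = 0
255 - 255 = 0
255 - 252 = 3
255 - 0 = 255
Wildcard: 0.0.3.255


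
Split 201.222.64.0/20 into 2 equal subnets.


New prefix = 20 + 1 = 21
Each subnet has 2048 addresses
  201.222.64.0/21
  201.222.72.0/21
Subnets: 201.222.64.0/21, 201.222.72.0/21


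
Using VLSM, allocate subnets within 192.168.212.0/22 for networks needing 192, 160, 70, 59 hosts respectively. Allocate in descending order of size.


192 hosts -> /24 (254 usable): 192.168.212.0/24
160 hosts -> /24 (254 usable): 192.168.213.0/24
70 hosts -> /25 (126 usable): 192.168.214.0/25
59 hosts -> /26 (62 usable): 192.168.214.128/26
Allocation: 192.168.212.0/24 (192 hosts, 254 usable); 192.168.213.0/24 (160 hosts, 254 usable); 192.168.214.0/25 (70 hosts, 126 usable); 192.168.214.128/26 (59 hosts, 62 usable)


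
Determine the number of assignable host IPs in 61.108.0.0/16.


Host bits = 32 - 16 = 16
Total addresses = 2^16 = 65536
Usable = total - 2 (network and broadcast)
Usable hosts: 65534


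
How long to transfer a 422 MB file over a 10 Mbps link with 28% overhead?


Effective throughput = 10 * (1 - 28/100) = 7.2 Mbps
File size in Mb = 422 * 8 = 3376 Mb
Time = 3376 / 7.2
Time = 468.8889 seconds


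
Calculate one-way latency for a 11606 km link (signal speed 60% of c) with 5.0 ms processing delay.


Speed = 0.6 * 3e5 km/s = 180000 km/s
Propagation delay = 11606 / 180000 = 0.0645 s = 64.4778 ms
Processing delay = 5.0 ms
Total one-way latency = 69.4778 ms


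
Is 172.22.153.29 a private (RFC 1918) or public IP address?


RFC 1918 private ranges:
  10.0.0.0/8 (10.0.0.0 - 10.255.255.255)
  172.16.0.0/12 (172.16.0.0 - 172.31.255.255)
  192.168.0.0/16 (192.168.0.0 - 192.168.255.255)
Private (in 172.16.0.0/12)


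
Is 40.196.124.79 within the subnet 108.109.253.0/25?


Subnet network: 108.109.253.0
Test IP AND mask: 40.196.124.0
No, 40.196.124.79 is not in 108.109.253.0/25


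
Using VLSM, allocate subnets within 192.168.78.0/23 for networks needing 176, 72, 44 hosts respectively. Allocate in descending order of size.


176 hosts -> /24 (254 usable): 192.168.78.0/24
72 hosts -> /25 (126 usable): 192.168.79.0/25
44 hosts -> /26 (62 usable): 192.168.79.128/26
Allocation: 192.168.78.0/24 (176 hosts, 254 usable); 192.168.79.0/25 (72 hosts, 126 usable); 192.168.79.128/26 (44 hosts, 62 usable)


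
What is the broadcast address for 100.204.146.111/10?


Network: 100.192.0.0/10
Host bits = 22
Set all host bits to 1:
Broadcast: 100.255.255.255


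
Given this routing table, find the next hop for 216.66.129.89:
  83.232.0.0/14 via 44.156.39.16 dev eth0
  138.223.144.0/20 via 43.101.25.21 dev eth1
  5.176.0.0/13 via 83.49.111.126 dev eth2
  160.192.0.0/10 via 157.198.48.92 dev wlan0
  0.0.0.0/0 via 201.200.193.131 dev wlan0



Longest prefix match for 216.66.129.89:
  /14 83.232.0.0: no
  /20 138.223.144.0: no
  /13 5.176.0.0: no
  /10 160.192.0.0: no
  /0 0.0.0.0: MATCH
Selected: next-hop 201.200.193.131 via wlan0 (matched /0)


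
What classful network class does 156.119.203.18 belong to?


First octet: 156
Binary: 10011100
10xxxxxx -> Class B (128-191)
Class B, default mask 255.255.0.0 (/16)


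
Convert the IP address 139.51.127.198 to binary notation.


139 = 10001011
51 = 00110011
127 = 01111111
198 = 11000110
Binary: 10001011.00110011.01111111.11000110


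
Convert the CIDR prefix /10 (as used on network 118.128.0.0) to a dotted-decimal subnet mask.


/10 means 10 network bits, 22 host bits
Binary: 11111111110000000000000000000000
Mask: 255.192.0.0


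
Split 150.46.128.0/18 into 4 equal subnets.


New prefix = 18 + 2 = 20
Each subnet has 4096 addresses
  150.46.128.0/20
  150.46.144.0/20
  150.46.160.0/20
  150.46.176.0/20
Subnets: 150.46.128.0/20, 150.46.144.0/20, 150.46.160.0/20, 150.46.176.0/20


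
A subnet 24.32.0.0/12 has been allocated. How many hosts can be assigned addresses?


Host bits = 32 - 12 = 20
Total addresses = 2^20 = 1048576
Usable = total - 2 (network and broadcast)
Usable hosts: 1048574


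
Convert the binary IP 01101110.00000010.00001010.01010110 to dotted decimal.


01101110 = 110
00000010 = 2
00001010 = 10
01010110 = 86
IP: 110.2.10.86


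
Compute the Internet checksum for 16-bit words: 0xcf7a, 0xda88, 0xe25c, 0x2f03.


Sum all words (with carry folding):
+ 0xcf7a = 0xcf7a
+ 0xda88 = 0xaa03
+ 0xe25c = 0x8c60
+ 0x2f03 = 0xbb63
One's complement: ~0xbb63
Checksum = 0x449c


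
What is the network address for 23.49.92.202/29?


IP:   00010111.00110001.01011100.11001010
Mask: 11111111.11111111.11111111.11111000
AND operation:
Net:  00010111.00110001.01011100.11001000
Network: 23.49.92.200/29


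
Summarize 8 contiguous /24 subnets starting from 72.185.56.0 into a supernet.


Original prefix: /24
Number of subnets: 8 = 2^3
New prefix = 24 - 3 = 21
Supernet: 72.185.56.0/21


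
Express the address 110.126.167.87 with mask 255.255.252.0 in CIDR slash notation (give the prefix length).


Binary: 11111111.11111111.11111100.00000000
Count leading 1s
Prefix: /22


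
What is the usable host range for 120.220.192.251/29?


Network: 120.220.192.248
Broadcast: 120.220.192.255
First usable = network + 1
Last usable = broadcast - 1
Range: 120.220.192.249 to 120.220.192.254


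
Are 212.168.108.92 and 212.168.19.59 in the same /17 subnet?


Mask: 255.255.128.0
212.168.108.92 AND mask = 212.168.0.0
212.168.19.59 AND mask = 212.168.0.0
Yes, same subnet (212.168.0.0)


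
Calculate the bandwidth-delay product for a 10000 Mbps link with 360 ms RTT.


BDP = bandwidth * RTT
= 10000 Mbps * 360 ms
= 10000 * 1e6 * 360 / 1000 bits
= 3600000000 bits
= 450000000 bytes
= 439453.125 KB
BDP = 3600000000 bits (450000000 bytes)


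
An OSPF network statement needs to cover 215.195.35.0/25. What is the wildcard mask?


Subnet mask: 255.255.255.128
Wildcard = 255.255.255.255 - subnet mask
255 - 255 = 0
255 - 255 = 0
255 - 255 = 0
255 - 128 = 127
Wildcard: 0.0.0.127


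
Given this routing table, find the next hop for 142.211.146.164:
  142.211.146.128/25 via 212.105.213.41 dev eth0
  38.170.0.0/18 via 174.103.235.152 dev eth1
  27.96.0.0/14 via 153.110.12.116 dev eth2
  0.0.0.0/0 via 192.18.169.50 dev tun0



Longest prefix match for 142.211.146.164:
  /25 142.211.146.128: MATCH
  /18 38.170.0.0: no
  /14 27.96.0.0: no
  /0 0.0.0.0: MATCH
Selected: next-hop 212.105.213.41 via eth0 (matched /25)


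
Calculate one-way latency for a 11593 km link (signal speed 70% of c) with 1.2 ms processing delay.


Speed = 0.7 * 3e5 km/s = 210000 km/s
Propagation delay = 11593 / 210000 = 0.0552 s = 55.2048 ms
Processing delay = 1.2 ms
Total one-way latency = 56.4048 ms


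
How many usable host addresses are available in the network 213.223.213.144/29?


Host bits = 32 - 29 = 3
Total addresses = 2^3 = 8
Usable = total - 2 (network and broadcast)
Usable hosts: 6
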